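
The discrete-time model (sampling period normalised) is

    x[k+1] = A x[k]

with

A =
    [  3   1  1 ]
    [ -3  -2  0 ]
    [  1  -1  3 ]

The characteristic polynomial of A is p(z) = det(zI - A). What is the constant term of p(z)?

Expand det(zI - A) for the 3×3 matrix.
p(z) = z^3 - 4z^2 - z + 4.
(Check: constant term = det(-A) = (-1)^3 det A = 4; coefficient of z^2 = -tr A = -4.)
The constant term is 4.

4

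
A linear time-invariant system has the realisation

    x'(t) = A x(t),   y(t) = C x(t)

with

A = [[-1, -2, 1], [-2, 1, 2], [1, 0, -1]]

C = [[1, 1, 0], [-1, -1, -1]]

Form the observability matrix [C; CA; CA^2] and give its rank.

CA = [[-3, -1, 3], [2, 1, -2]]
CA^2 = [[8, 5, -8], [-6, -3, 6]]
Observability matrix O = [C; CA; CA^2] = [[1, 1, 0], [-1, -1, -1], [-3, -1, 3], [2, 1, -2], [8, 5, -8], [-6, -3, 6]]
Take the 3×3 submatrix of O formed by rows 1, 2, 3: [[1, 1, 0], [-1, -1, -1], [-3, -1, 3]]. Its determinant is 1·((-1)·3 - (-1)·(-1)) - 1·((-1)·3 - (-1)·(-3)) + 0·((-1)·(-1) - (-1)·(-3)) = 1·(-4) - 1·(-6) + 0·(-2) = 2 ≠ 0.
So rank(O) ≥ 3; since O has 3 columns, rank(O) = 3.
rank(O) = 3 = n, so the pair (A, C) is completely observable.

3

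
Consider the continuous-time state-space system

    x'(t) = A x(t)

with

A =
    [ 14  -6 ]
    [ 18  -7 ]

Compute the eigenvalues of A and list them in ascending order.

2, 5

det(sI - A) = s^2 - (tr A)s + det A, with tr A = 14 + (-7) = 7 and det A = 14·(-7) - (-6)·18 = -98 - (-108) = 10.
So p(s) = det(sI - A) = s^2 - 7s + 10.
Factor s^2 - 7s + 10: two numbers with sum 7 and product 10 are 5 and 2, so s^2 - 7s + 10 = (s - 5)(s - 2).
Hence p(s) = (s - 5) (s - 2), with roots 2, 5.
At least one eigenvalue has non-negative real part, so the system is not asymptotically stable.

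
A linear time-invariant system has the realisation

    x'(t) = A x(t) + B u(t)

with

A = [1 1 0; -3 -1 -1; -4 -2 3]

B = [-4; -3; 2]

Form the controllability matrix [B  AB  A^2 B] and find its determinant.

AB = [[-7], [13], [28]]
A^2B = [[6], [-20], [86]]
Controllability matrix C = [B  AB  A^2B] = [[-4, -7, 6], [-3, 13, -20], [2, 28, 86]]
Expanding along the first row, det(C) = (-4)·(13·86 - (-20)·28) - (-7)·((-3)·86 - (-20)·2) + 6·((-3)·28 - 13·2) = (-4)·1678 - (-7)·(-218) + 6·(-110) = -8898
Since det(C) ≠ 0, rank(C) = 3 and the system is completely controllable.

-8898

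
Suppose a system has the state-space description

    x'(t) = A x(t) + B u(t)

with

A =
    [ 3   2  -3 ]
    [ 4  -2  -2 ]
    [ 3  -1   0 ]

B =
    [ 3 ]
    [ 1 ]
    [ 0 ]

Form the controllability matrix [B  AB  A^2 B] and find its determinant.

477

AB = [[11], [10], [8]]
A^2B = [[29], [8], [23]]
Controllability matrix C = [B  AB  A^2B] = [[3, 11, 29], [1, 10, 8], [0, 8, 23]]
Expanding along the first row, det(C) = 3·(10·23 - 8·8) - 11·(1·23 - 8·0) + 29·(1·8 - 10·0) = 3·166 - 11·23 + 29·8 = 477
Since det(C) ≠ 0, rank(C) = 3 and the system is completely controllable.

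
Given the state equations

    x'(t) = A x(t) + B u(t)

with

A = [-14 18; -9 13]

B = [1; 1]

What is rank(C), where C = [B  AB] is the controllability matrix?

1

AB = [[4], [4]]
Controllability matrix C = [B  AB] = [[1, 4], [1, 4]]
Every column of C is a scalar multiple of column 1 = [1, 1] (multipliers 1, 4), so the columns span a one-dimensional space.
C ≠ 0, hence rank(C) = 1.
rank(C) = 1 < n = 2, so the pair (A, B) is not completely controllable.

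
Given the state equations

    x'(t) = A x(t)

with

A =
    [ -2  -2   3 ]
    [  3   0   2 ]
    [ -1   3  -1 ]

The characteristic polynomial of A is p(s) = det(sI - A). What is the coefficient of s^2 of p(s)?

3

Expand det(sI - A) for the 3×3 matrix.
p(s) = s^3 + 3s^2 + 5s - 37.
(Check: constant term = det(-A) = (-1)^3 det A = -37; coefficient of s^2 = -tr A = 3.)
The coefficient of s^2 is 3.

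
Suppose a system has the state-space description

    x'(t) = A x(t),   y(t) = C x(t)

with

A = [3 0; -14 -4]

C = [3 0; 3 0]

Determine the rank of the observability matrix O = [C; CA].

CA = [[9, 0], [9, 0]]
Observability matrix O = [C; CA] = [[3, 0], [3, 0], [9, 0], [9, 0]]
Every row of O is a scalar multiple of row 1 = [3, 0] (multipliers 1, 1, 3, 3), so the rows span a one-dimensional space.
O ≠ 0, hence rank(O) = 1.
rank(O) = 1 < n = 2, so the pair (A, C) is not completely observable.

1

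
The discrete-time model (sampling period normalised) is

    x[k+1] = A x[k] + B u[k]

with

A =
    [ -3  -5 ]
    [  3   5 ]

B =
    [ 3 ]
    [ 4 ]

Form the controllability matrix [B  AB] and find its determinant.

AB = [[-29], [29]]
Controllability matrix C = [B  AB] = [[3, -29], [4, 29]]
det(C) = 3·29 - (-29)·4 = 87 - (-116) = 203
Since det(C) ≠ 0, rank(C) = 2 and the system is completely controllable.

203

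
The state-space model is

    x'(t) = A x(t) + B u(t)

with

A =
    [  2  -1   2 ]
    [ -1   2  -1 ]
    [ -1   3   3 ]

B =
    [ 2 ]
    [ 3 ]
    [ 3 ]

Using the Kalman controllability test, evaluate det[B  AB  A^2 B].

AB = [[7], [1], [16]]
A^2B = [[45], [-21], [44]]
Controllability matrix C = [B  AB  A^2B] = [[2, 7, 45], [3, 1, -21], [3, 16, 44]]
Expanding along the first row, det(C) = 2·(1·44 - (-21)·16) - 7·(3·44 - (-21)·3) + 45·(3·16 - 1·3) = 2·380 - 7·195 + 45·45 = 1420
Since det(C) ≠ 0, rank(C) = 3 and the system is completely controllable.

1420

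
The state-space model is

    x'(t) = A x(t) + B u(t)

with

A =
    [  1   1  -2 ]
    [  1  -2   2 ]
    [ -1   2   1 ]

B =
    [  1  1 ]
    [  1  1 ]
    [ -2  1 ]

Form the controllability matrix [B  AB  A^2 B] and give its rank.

3

AB = [[6, 0], [-5, 1], [-1, 2]]
A^2B = [[3, -3], [14, 2], [-17, 4]]
Controllability matrix C = [B  AB  A^2B] = [[1, 1, 6, 0, 3, -3], [1, 1, -5, 1, 14, 2], [-2, 1, -1, 2, -17, 4]]
Take the 3×3 submatrix of C formed by columns 1, 2, 3: [[1, 1, 6], [1, 1, -5], [-2, 1, -1]]. Its determinant is 1·(1·(-1) - (-5)·1) - 1·(1·(-1) - (-5)·(-2)) + 6·(1·1 - 1·(-2)) = 1·4 - 1·(-11) + 6·3 = 33 ≠ 0.
So rank(C) ≥ 3; since C has 3 rows, rank(C) = 3.
rank(C) = 3 = n, so the pair (A, B) is completely controllable.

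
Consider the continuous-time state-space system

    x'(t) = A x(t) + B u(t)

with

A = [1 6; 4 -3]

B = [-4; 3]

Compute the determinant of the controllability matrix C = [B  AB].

58

AB = [[14], [-25]]
Controllability matrix C = [B  AB] = [[-4, 14], [3, -25]]
det(C) = (-4)·(-25) - 14·3 = 100 - 42 = 58
Since det(C) ≠ 0, rank(C) = 2 and the system is completely controllable.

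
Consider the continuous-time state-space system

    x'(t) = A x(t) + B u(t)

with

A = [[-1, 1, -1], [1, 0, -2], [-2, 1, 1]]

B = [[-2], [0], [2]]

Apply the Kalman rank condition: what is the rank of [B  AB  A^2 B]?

3

AB = [[0], [-6], [6]]
A^2B = [[-12], [-12], [0]]
Controllability matrix C = [B  AB  A^2B] = [[-2, 0, -12], [0, -6, -12], [2, 6, 0]]
det(C) = (-2)·((-6)·0 - (-12)·6) - 0·(0·0 - (-12)·2) + (-12)·(0·6 - (-6)·2) = (-2)·72 - 0·24 + (-12)·12 = -288 ≠ 0, so rank(C) = 3.
rank(C) = 3 = n, so the pair (A, B) is completely controllable.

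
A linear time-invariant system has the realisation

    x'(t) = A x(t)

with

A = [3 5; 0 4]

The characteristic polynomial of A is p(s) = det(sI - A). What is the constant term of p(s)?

12

For a 2×2 matrix, det(sI - A) = s^2 - (tr A)s + det A.
tr A = 7, det A = 12.
So p(s) = s^2 - 7s + 12.
The constant term is 12.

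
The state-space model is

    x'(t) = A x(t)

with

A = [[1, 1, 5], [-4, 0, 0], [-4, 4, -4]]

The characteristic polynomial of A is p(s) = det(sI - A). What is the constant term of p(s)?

Expand det(sI - A) for the 3×3 matrix.
p(s) = s^3 + 3s^2 + 20s + 96.
(Check: constant term = det(-A) = (-1)^3 det A = 96; coefficient of s^2 = -tr A = 3.)
The constant term is 96.

96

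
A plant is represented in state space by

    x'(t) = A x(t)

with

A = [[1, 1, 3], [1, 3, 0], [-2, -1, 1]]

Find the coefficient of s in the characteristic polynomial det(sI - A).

12

Expand det(sI - A) for the 3×3 matrix.
p(s) = s^3 - 5s^2 + 12s - 17.
(Check: constant term = det(-A) = (-1)^3 det A = -17; coefficient of s^2 = -tr A = -5.)
The coefficient of s is 12.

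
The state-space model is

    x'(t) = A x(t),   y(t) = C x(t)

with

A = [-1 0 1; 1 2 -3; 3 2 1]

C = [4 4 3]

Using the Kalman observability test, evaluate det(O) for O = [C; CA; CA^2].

CA = [[9, 14, -5]]
CA^2 = [[-10, 18, -38]]
Observability matrix O = [C; CA; CA^2] = [[4, 4, 3], [9, 14, -5], [-10, 18, -38]]
Expanding along the first row, det(O) = 4·(14·(-38) - (-5)·18) - 4·(9·(-38) - (-5)·(-10)) + 3·(9·18 - 14·(-10)) = 4·(-442) - 4·(-392) + 3·302 = 706
Since det(O) ≠ 0, rank(O) = 3 and the system is completely observable.

706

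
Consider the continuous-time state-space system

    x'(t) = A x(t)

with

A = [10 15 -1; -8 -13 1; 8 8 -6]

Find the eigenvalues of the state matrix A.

det(sI - A) = s^3 - (tr A)s^2 + (M11 + M22 + M33)s - det A, where Mii is the 2×2 principal minor of A obtained by deleting row i and column i.
tr A = 10 + (-13) + (-6) = -9; M11 = (-13)·(-6) - 1·8 = 78 - 8 = 70; M22 = 10·(-6) - (-1)·8 = -60 - (-8) = -52; M33 = 10·(-13) - 15·(-8) = -130 - (-120) = -10; sum of minors = 8.
det A = 10·((-13)·(-6) - 1·8) - 15·((-8)·(-6) - 1·8) + (-1)·((-8)·8 - (-13)·8) = 10·70 - 15·40 + (-1)·40 = 60.
So p(s) = det(sI - A) = s^3 + 9s^2 + 8s - 60.
Rational-root test: any integer root divides -60. Testing small divisors, s = 2 works: p(2) = 8 + 36 + 16 + (-60) = 0, so (s - 2) is a factor.
Dividing, p(s) = (s - 2)(s^2 + 11s + 30).
Factor s^2 + 11s + 30: two numbers with sum -11 and product 30 are -5 and -6, so s^2 + 11s + 30 = (s + 5)(s + 6).
Hence p(s) = (s - 2) (s + 5) (s + 6), with roots -6, -5, 2.
At least one eigenvalue has non-negative real part, so the system is not asymptotically stable.

-6, -5, 2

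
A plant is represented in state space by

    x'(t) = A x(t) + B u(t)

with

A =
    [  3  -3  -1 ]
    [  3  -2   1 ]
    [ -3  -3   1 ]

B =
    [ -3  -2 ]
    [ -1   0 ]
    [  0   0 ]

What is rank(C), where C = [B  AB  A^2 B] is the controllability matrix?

3

AB = [[-6, -6], [-7, -6], [12, 6]]
A^2B = [[-9, -6], [8, 0], [51, 42]]
Controllability matrix C = [B  AB  A^2B] = [[-3, -2, -6, -6, -9, -6], [-1, 0, -7, -6, 8, 0], [0, 0, 12, 6, 51, 42]]
Take the 3×3 submatrix of C formed by columns 1, 2, 3: [[-3, -2, -6], [-1, 0, -7], [0, 0, 12]]. Its determinant is (-3)·(0·12 - (-7)·0) - (-2)·((-1)·12 - (-7)·0) + (-6)·((-1)·0 - 0·0) = (-3)·0 - (-2)·(-12) + (-6)·0 = -24 ≠ 0.
So rank(C) ≥ 3; since C has 3 rows, rank(C) = 3.
rank(C) = 3 = n, so the pair (A, B) is completely controllable.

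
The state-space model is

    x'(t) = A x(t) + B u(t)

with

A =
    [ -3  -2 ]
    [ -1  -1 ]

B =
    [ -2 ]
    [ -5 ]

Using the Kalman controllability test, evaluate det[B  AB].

AB = [[16], [7]]
Controllability matrix C = [B  AB] = [[-2, 16], [-5, 7]]
det(C) = (-2)·7 - 16·(-5) = -14 - (-80) = 66
Since det(C) ≠ 0, rank(C) = 2 and the system is completely controllable.

66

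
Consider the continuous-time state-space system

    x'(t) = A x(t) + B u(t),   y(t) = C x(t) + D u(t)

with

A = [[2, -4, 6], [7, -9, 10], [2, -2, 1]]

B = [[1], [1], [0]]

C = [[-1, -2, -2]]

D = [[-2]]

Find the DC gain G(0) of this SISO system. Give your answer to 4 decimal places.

-3.5000

G(0) = C(-A)^{-1}B + D = -C A^{-1} B + D.
det A = -6, so A^{-1} = (1/-6)·adj(A) = [[-11/6, 4/3, -7/3], [-13/6, 5/3, -11/3], [-2/3, 2/3, -5/3]]
A^{-1} B = [-1/2, -1/2, 0]^T
C A^{-1} B = 3/2
G(0) = D - C A^{-1} B = -2 - (3/2) = -7/2 ≈ -3.5000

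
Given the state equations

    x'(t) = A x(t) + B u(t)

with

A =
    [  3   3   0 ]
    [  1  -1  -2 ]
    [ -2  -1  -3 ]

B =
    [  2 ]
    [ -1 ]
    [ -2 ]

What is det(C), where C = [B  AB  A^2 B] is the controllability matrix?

76

AB = [[3], [7], [3]]
A^2B = [[30], [-10], [-22]]
Controllability matrix C = [B  AB  A^2B] = [[2, 3, 30], [-1, 7, -10], [-2, 3, -22]]
Expanding along the first row, det(C) = 2·(7·(-22) - (-10)·3) - 3·((-1)·(-22) - (-10)·(-2)) + 30·((-1)·3 - 7·(-2)) = 2·(-124) - 3·2 + 30·11 = 76
Since det(C) ≠ 0, rank(C) = 3 and the system is completely controllable.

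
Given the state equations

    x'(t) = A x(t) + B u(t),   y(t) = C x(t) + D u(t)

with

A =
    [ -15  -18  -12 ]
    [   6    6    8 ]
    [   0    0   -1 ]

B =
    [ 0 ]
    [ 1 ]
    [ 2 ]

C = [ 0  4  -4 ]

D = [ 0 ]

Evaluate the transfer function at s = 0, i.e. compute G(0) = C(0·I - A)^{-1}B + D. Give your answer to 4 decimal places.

16.6667

G(0) = C(-A)^{-1}B + D = -C A^{-1} B + D.
det A = -18, so A^{-1} = (1/-18)·adj(A) = [[1/3, 1, 4], [-1/3, -5/6, -8/3], [0, 0, -1]]
A^{-1} B = [9, -37/6, -2]^T
C A^{-1} B = -50/3
G(0) = D - C A^{-1} B = 0 - (-50/3) = 50/3 ≈ 16.6667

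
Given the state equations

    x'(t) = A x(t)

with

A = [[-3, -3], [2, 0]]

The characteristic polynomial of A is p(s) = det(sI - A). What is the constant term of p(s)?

For a 2×2 matrix, det(sI - A) = s^2 - (tr A)s + det A.
tr A = -3, det A = 6.
So p(s) = s^2 + 3s + 6.
The constant term is 6.

6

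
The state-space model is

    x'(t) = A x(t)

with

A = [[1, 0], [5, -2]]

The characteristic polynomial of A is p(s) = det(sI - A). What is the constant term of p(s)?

-2

For a 2×2 matrix, det(sI - A) = s^2 - (tr A)s + det A.
tr A = -1, det A = -2.
So p(s) = s^2 + s - 2.
The constant term is -2.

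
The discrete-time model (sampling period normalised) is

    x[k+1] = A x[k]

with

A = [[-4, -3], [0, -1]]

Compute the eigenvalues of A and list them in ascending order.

det(zI - A) = z^2 - (tr A)z + det A, with tr A = (-4) + (-1) = -5 and det A = (-4)·(-1) - (-3)·0 = 4 - 0 = 4.
So p(z) = det(zI - A) = z^2 + 5z + 4.
Factor z^2 + 5z + 4: two numbers with sum -5 and product 4 are -1 and -4, so z^2 + 5z + 4 = (z + 1)(z + 4).
Hence p(z) = (z + 1) (z + 4), with roots -4, -1.

-4, -1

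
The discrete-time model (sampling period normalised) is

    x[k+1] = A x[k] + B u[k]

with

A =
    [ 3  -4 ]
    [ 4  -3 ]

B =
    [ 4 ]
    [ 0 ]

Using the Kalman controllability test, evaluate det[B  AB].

64

AB = [[12], [16]]
Controllability matrix C = [B  AB] = [[4, 12], [0, 16]]
det(C) = 4·16 - 12·0 = 64 - 0 = 64
Since det(C) ≠ 0, rank(C) = 2 and the system is completely controllable.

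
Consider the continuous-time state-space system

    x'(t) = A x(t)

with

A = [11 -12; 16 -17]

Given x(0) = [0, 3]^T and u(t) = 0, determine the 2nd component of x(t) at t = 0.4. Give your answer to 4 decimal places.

-4.4089

det(sI - A) = s^2 - (tr A)s + det A, with tr A = 11 + (-17) = -6 and det A = 11·(-17) - (-12)·16 = -187 - (-192) = 5.
So p(s) = det(sI - A) = s^2 + 6s + 5.
Factor s^2 + 6s + 5: two numbers with sum -6 and product 5 are -1 and -5, so s^2 + 6s + 5 = (s + 1)(s + 5).
Hence p(s) = (s + 1) (s + 5), with roots -5, -1.
The eigenvalues -5, -1 are distinct and real, so A is diagonalisable and x(t) = e^{At} x(0) = V diag(e^{λ_i t}) V^{-1} x(0), where the columns of V are the eigenvectors.
λ = -5: A - (-5)I = [[16, -12], [16, -12]]. Row 1 gives 16·v1 + (-12)·v2 = 0, so take v_1 = [3, 4]^T.
λ = -1: A - (-1)I = [[12, -12], [16, -16]]. Row 1 gives 12·v1 + (-12)·v2 = 0, so take v_2 = [-1, -1]^T.
V = [v_1 v_2] = [[3, -1], [4, -1]] has det V = 1, so V^{-1} = adj(V)/det V = [[-1, 1], [-4, 3]].
Modal coordinates z(0) = V^{-1} x(0): (-1)·0 + 1·3 = 3; (-4)·0 + 3·3 = 9; so z(0) = [3, 9]^T.
x_2(t) = Σ_i (v_i)_2 · z_i(0) · e^{λ_i t} (row 2 of V times the modal terms).
x_2(0.4) = 4·3·e^{-5·0.4} + (-1)·9·e^{-1·0.4} = 12·0.135335 + (-9)·0.670320 = -4.4089.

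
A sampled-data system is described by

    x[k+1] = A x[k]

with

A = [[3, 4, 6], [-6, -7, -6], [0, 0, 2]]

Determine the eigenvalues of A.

det(zI - A) = z^3 - (tr A)z^2 + (M11 + M22 + M33)z - det A, where Mii is the 2×2 principal minor of A obtained by deleting row i and column i.
tr A = 3 + (-7) + 2 = -2; M11 = (-7)·2 - (-6)·0 = -14 - 0 = -14; M22 = 3·2 - 6·0 = 6 - 0 = 6; M33 = 3·(-7) - 4·(-6) = -21 - (-24) = 3; sum of minors = -5.
det A = 3·((-7)·2 - (-6)·0) - 4·((-6)·2 - (-6)·0) + 6·((-6)·0 - (-7)·0) = 3·(-14) - 4·(-12) + 6·0 = 6.
So p(z) = det(zI - A) = z^3 + 2z^2 - 5z - 6.
Rational-root test: any integer root divides -6. Testing small divisors, z = -1 works: p(-1) = -1 + 2 + 5 + (-6) = 0, so (z + 1) is a factor.
Dividing, p(z) = (z + 1)(z^2 + z - 6).
Factor z^2 + z - 6: two numbers with sum -1 and product -6 are 2 and -3, so z^2 + z - 6 = (z - 2)(z + 3).
Hence p(z) = (z - 2) (z + 1) (z + 3), with roots -3, -1, 2.

-3, -1, 2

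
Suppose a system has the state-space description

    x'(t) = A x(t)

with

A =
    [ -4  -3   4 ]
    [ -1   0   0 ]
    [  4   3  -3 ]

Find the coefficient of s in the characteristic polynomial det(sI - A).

Expand det(sI - A) for the 3×3 matrix.
p(s) = s^3 + 7s^2 - 7s + 3.
(Check: constant term = det(-A) = (-1)^3 det A = 3; coefficient of s^2 = -tr A = 7.)
The coefficient of s is -7.

-7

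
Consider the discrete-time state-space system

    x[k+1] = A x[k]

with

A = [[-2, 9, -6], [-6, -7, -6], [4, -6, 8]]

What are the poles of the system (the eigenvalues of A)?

det(zI - A) = z^3 - (tr A)z^2 + (M11 + M22 + M33)z - det A, where Mii is the 2×2 principal minor of A obtained by deleting row i and column i.
tr A = (-2) + (-7) + 8 = -1; M11 = (-7)·8 - (-6)·(-6) = -56 - 36 = -92; M22 = (-2)·8 - (-6)·4 = -16 - (-24) = 8; M33 = (-2)·(-7) - 9·(-6) = 14 - (-54) = 68; sum of minors = -16.
det A = (-2)·((-7)·8 - (-6)·(-6)) - 9·((-6)·8 - (-6)·4) + (-6)·((-6)·(-6) - (-7)·4) = (-2)·(-92) - 9·(-24) + (-6)·64 = 16.
So p(z) = det(zI - A) = z^3 + z^2 - 16z - 16.
Rational-root test: any integer root divides -16. Testing small divisors, z = -1 works: p(-1) = -1 + 1 + 16 + (-16) = 0, so (z + 1) is a factor.
Dividing, p(z) = (z + 1)(z^2 - 16).
Factor z^2 - 16: two numbers with sum 0 and product -16 are 4 and -4, so z^2 - 16 = (z - 4)(z + 4).
Hence p(z) = (z - 4) (z + 1) (z + 4), with roots -4, -1, 4.

-4, -1, 4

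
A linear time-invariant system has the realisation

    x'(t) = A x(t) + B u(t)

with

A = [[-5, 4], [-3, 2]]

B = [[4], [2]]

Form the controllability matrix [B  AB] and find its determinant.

-8

AB = [[-12], [-8]]
Controllability matrix C = [B  AB] = [[4, -12], [2, -8]]
det(C) = 4·(-8) - (-12)·2 = -32 - (-24) = -8
Since det(C) ≠ 0, rank(C) = 2 and the system is completely controllable.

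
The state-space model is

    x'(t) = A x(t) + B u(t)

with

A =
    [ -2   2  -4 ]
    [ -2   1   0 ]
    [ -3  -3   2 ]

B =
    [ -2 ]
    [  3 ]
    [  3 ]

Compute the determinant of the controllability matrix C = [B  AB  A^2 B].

0

AB = [[-2], [7], [3]]
A^2B = [[6], [11], [-9]]
Controllability matrix C = [B  AB  A^2B] = [[-2, -2, 6], [3, 7, 11], [3, 3, -9]]
Expanding along the first row, det(C) = (-2)·(7·(-9) - 11·3) - (-2)·(3·(-9) - 11·3) + 6·(3·3 - 7·3) = (-2)·(-96) - (-2)·(-60) + 6·(-12) = 0
Since det(C) = 0, rank(C) < 3 and the system is not completely controllable.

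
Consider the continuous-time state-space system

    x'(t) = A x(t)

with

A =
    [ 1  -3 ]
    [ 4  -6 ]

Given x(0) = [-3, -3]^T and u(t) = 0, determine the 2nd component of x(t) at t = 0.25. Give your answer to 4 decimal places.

det(sI - A) = s^2 - (tr A)s + det A, with tr A = 1 + (-6) = -5 and det A = 1·(-6) - (-3)·4 = -6 - (-12) = 6.
So p(s) = det(sI - A) = s^2 + 5s + 6.
Factor s^2 + 5s + 6: two numbers with sum -5 and product 6 are -2 and -3, so s^2 + 5s + 6 = (s + 2)(s + 3).
Hence p(s) = (s + 2) (s + 3), with roots -3, -2.
The eigenvalues -3, -2 are distinct and real, so A is diagonalisable and x(t) = e^{At} x(0) = V diag(e^{λ_i t}) V^{-1} x(0), where the columns of V are the eigenvectors.
λ = -3: A - (-3)I = [[4, -3], [4, -3]]. Row 1 gives 4·v1 + (-3)·v2 = 0, so take v_1 = [3, 4]^T.
λ = -2: A - (-2)I = [[3, -3], [4, -4]]. Row 1 gives 3·v1 + (-3)·v2 = 0, so take v_2 = [-1, -1]^T.
V = [v_1 v_2] = [[3, -1], [4, -1]] has det V = 1, so V^{-1} = adj(V)/det V = [[-1, 1], [-4, 3]].
Modal coordinates z(0) = V^{-1} x(0): (-1)·(-3) + 1·(-3) = 0; (-4)·(-3) + 3·(-3) = 3; so z(0) = [0, 3]^T.
x_2(t) = Σ_i (v_i)_2 · z_i(0) · e^{λ_i t} (row 2 of V times the modal terms).
x_2(0.25) = 4·0·e^{-3·0.25} + (-1)·3·e^{-2·0.25} = 0·0.472367 + (-3)·0.606531 = -1.8196.

-1.8196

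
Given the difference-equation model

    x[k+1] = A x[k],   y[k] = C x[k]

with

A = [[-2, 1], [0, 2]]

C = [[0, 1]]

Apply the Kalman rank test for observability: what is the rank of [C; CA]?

1

CA = [[0, 2]]
Observability matrix O = [C; CA] = [[0, 1], [0, 2]]
Every row of O is a scalar multiple of row 1 = [0, 1] (multipliers 1, 2), so the rows span a one-dimensional space.
O ≠ 0, hence rank(O) = 1.
rank(O) = 1 < n = 2, so the pair (A, C) is not completely observable.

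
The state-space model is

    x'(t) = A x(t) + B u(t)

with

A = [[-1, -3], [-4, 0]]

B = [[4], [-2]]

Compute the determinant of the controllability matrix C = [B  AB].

AB = [[2], [-16]]
Controllability matrix C = [B  AB] = [[4, 2], [-2, -16]]
det(C) = 4·(-16) - 2·(-2) = -64 - (-4) = -60
Since det(C) ≠ 0, rank(C) = 2 and the system is completely controllable.

-60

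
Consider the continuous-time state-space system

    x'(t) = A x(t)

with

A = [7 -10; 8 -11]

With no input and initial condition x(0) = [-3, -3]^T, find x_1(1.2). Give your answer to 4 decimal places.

-0.0820

det(sI - A) = s^2 - (tr A)s + det A, with tr A = 7 + (-11) = -4 and det A = 7·(-11) - (-10)·8 = -77 - (-80) = 3.
So p(s) = det(sI - A) = s^2 + 4s + 3.
Factor s^2 + 4s + 3: two numbers with sum -4 and product 3 are -1 and -3, so s^2 + 4s + 3 = (s + 1)(s + 3).
Hence p(s) = (s + 1) (s + 3), with roots -3, -1.
The eigenvalues -3, -1 are distinct and real, so A is diagonalisable and x(t) = e^{At} x(0) = V diag(e^{λ_i t}) V^{-1} x(0), where the columns of V are the eigenvectors.
λ = -3: A - (-3)I = [[10, -10], [8, -8]]. Row 1 gives 10·v1 + (-10)·v2 = 0, so take v_1 = [-1, -1]^T.
λ = -1: A - (-1)I = [[8, -10], [8, -10]]. Row 1 gives 8·v1 + (-10)·v2 = 0, so take v_2 = [-5, -4]^T.
V = [v_1 v_2] = [[-1, -5], [-1, -4]] has det V = -1, so V^{-1} = adj(V)/det V = [[4, -5], [-1, 1]].
Modal coordinates z(0) = V^{-1} x(0): 4·(-3) + (-5)·(-3) = 3; (-1)·(-3) + 1·(-3) = 0; so z(0) = [3, 0]^T.
x_1(t) = Σ_i (v_i)_1 · z_i(0) · e^{λ_i t} (row 1 of V times the modal terms).
x_1(1.2) = (-1)·3·e^{-3·1.2} + (-5)·0·e^{-1·1.2} = (-3)·0.027324 + 0·0.301194 = -0.0820.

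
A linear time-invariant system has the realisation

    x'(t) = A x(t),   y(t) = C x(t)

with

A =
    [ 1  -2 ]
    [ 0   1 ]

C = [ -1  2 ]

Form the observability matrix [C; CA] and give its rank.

CA = [[-1, 4]]
Observability matrix O = [C; CA] = [[-1, 2], [-1, 4]]
det(O) = (-1)·4 - 2·(-1) = -4 - (-2) = -2 ≠ 0, so rank(O) = 2.
rank(O) = 2 = n, so the pair (A, C) is completely observable.

2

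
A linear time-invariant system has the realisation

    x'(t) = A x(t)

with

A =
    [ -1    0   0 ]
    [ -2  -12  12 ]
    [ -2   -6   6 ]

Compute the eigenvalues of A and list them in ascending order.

det(sI - A) = s^3 - (tr A)s^2 + (M11 + M22 + M33)s - det A, where Mii is the 2×2 principal minor of A obtained by deleting row i and column i.
tr A = (-1) + (-12) + 6 = -7; M11 = (-12)·6 - 12·(-6) = -72 - (-72) = 0; M22 = (-1)·6 - 0·(-2) = -6 - 0 = -6; M33 = (-1)·(-12) - 0·(-2) = 12 - 0 = 12; sum of minors = 6.
det A = (-1)·((-12)·6 - 12·(-6)) - 0·((-2)·6 - 12·(-2)) + 0·((-2)·(-6) - (-12)·(-2)) = (-1)·0 - 0·12 + 0·(-12) = 0.
So p(s) = det(sI - A) = s^3 + 7s^2 + 6s.
The constant term is 0, so p(s) = s(s^2 + 7s + 6).
Factor s^2 + 7s + 6: two numbers with sum -7 and product 6 are -1 and -6, so s^2 + 7s + 6 = (s + 1)(s + 6).
Hence p(s) = s (s + 1) (s + 6), with roots -6, -1, 0.
At least one eigenvalue has non-negative real part, so the system is not asymptotically stable.

-6, -1, 0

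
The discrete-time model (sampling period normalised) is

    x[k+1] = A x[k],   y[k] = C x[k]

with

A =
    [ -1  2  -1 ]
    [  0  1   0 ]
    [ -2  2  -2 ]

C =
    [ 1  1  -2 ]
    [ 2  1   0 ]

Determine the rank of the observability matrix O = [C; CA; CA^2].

3

CA = [[3, -1, 3], [-2, 5, -2]]
CA^2 = [[-9, 11, -9], [6, -3, 6]]
Observability matrix O = [C; CA; CA^2] = [[1, 1, -2], [2, 1, 0], [3, -1, 3], [-2, 5, -2], [-9, 11, -9], [6, -3, 6]]
Take the 3×3 submatrix of O formed by rows 1, 2, 3: [[1, 1, -2], [2, 1, 0], [3, -1, 3]]. Its determinant is 1·(1·3 - 0·(-1)) - 1·(2·3 - 0·3) + (-2)·(2·(-1) - 1·3) = 1·3 - 1·6 + (-2)·(-5) = 7 ≠ 0.
So rank(O) ≥ 3; since O has 3 columns, rank(O) = 3.
rank(O) = 3 = n, so the pair (A, C) is completely observable.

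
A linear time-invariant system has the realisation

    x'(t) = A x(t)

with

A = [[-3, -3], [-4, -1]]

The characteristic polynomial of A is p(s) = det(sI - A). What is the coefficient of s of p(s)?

For a 2×2 matrix, det(sI - A) = s^2 - (tr A)s + det A.
tr A = -4, det A = -9.
So p(s) = s^2 + 4s - 9.
The coefficient of s is 4.

4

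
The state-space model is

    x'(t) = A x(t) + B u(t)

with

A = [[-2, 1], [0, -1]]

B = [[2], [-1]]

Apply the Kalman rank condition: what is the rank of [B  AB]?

AB = [[-5], [1]]
Controllability matrix C = [B  AB] = [[2, -5], [-1, 1]]
det(C) = 2·1 - (-5)·(-1) = 2 - 5 = -3 ≠ 0, so rank(C) = 2.
rank(C) = 2 = n, so the pair (A, B) is completely controllable.

2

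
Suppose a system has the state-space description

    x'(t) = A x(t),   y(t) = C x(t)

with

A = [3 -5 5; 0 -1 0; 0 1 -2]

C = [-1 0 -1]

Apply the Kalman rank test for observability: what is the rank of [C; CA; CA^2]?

2

CA = [[-3, 4, -3]]
CA^2 = [[-9, 8, -9]]
Observability matrix O = [C; CA; CA^2] = [[-1, 0, -1], [-3, 4, -3], [-9, 8, -9]]
The columns c1, c2, c3 of O are linearly dependent: -c1 + c3 = 0 (check each entry), so rank(O) ≤ 2.
The 2×2 minor from rows 1, 2, columns 1, 2 is (-1)·4 - 0·(-3) = -4 - 0 = -4 ≠ 0, so rank(O) = 2.
rank(O) = 2 < n = 3, so the pair (A, C) is not completely observable.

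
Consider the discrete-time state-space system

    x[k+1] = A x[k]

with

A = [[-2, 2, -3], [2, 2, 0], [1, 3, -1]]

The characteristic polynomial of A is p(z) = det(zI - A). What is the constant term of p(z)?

4

Expand det(zI - A) for the 3×3 matrix.
p(z) = z^3 + z^2 - 5z + 4.
(Check: constant term = det(-A) = (-1)^3 det A = 4; coefficient of z^2 = -tr A = 1.)
The constant term is 4.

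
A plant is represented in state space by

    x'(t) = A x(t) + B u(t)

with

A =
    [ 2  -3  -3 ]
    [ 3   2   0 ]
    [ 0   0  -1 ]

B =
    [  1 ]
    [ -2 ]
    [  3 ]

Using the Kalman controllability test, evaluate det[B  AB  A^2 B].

81

AB = [[-1], [-1], [-3]]
A^2B = [[10], [-5], [3]]
Controllability matrix C = [B  AB  A^2B] = [[1, -1, 10], [-2, -1, -5], [3, -3, 3]]
Expanding along the first row, det(C) = 1·((-1)·3 - (-5)·(-3)) - (-1)·((-2)·3 - (-5)·3) + 10·((-2)·(-3) - (-1)·3) = 1·(-18) - (-1)·9 + 10·9 = 81
Since det(C) ≠ 0, rank(C) = 3 and the system is completely controllable.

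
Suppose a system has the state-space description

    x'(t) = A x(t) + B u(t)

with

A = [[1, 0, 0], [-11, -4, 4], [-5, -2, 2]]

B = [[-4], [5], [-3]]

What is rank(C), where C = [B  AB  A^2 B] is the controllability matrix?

2

AB = [[-4], [12], [4]]
A^2B = [[-4], [12], [4]]
Controllability matrix C = [B  AB  A^2B] = [[-4, -4, -4], [5, 12, 12], [-3, 4, 4]]
The rows r1, r2, r3 of C are linearly dependent: -2·r1 - r2 + r3 = 0 (check each entry), so rank(C) ≤ 2.
The 2×2 minor from rows 1, 2, columns 1, 2 is (-4)·12 - (-4)·5 = -48 - (-20) = -28 ≠ 0, so rank(C) = 2.
rank(C) = 2 < n = 3, so the pair (A, B) is not completely controllable.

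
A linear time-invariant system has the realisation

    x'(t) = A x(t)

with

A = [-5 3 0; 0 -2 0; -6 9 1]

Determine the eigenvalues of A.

det(sI - A) = s^3 - (tr A)s^2 + (M11 + M22 + M33)s - det A, where Mii is the 2×2 principal minor of A obtained by deleting row i and column i.
tr A = (-5) + (-2) + 1 = -6; M11 = (-2)·1 - 0·9 = -2 - 0 = -2; M22 = (-5)·1 - 0·(-6) = -5 - 0 = -5; M33 = (-5)·(-2) - 3·0 = 10 - 0 = 10; sum of minors = 3.
det A = (-5)·((-2)·1 - 0·9) - 3·(0·1 - 0·(-6)) + 0·(0·9 - (-2)·(-6)) = (-5)·(-2) - 3·0 + 0·(-12) = 10.
So p(s) = det(sI - A) = s^3 + 6s^2 + 3s - 10.
Rational-root test: any integer root divides -10. Testing small divisors, s = 1 works: p(1) = 1 + 6 + 3 + (-10) = 0, so (s - 1) is a factor.
Dividing, p(s) = (s - 1)(s^2 + 7s + 10).
Factor s^2 + 7s + 10: two numbers with sum -7 and product 10 are -2 and -5, so s^2 + 7s + 10 = (s + 2)(s + 5).
Hence p(s) = (s - 1) (s + 2) (s + 5), with roots -5, -2, 1.
At least one eigenvalue has non-negative real part, so the system is not asymptotically stable.

-5, -2, 1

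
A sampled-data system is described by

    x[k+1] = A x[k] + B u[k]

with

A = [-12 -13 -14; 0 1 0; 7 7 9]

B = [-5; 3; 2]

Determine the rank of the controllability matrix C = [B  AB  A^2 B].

AB = [[-7], [3], [4]]
A^2B = [[-11], [3], [8]]
Controllability matrix C = [B  AB  A^2B] = [[-5, -7, -11], [3, 3, 3], [2, 4, 8]]
The rows r1, r2, r3 of C are linearly dependent: r1 + r2 + r3 = 0 (check each entry), so rank(C) ≤ 2.
The 2×2 minor from rows 1, 2, columns 1, 2 is (-5)·3 - (-7)·3 = -15 - (-21) = 6 ≠ 0, so rank(C) = 2.
rank(C) = 2 < n = 3, so the pair (A, B) is not completely controllable.

2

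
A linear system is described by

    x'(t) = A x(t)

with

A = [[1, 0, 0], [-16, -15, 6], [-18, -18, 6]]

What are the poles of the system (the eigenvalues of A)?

-6, -3, 1

det(sI - A) = s^3 - (tr A)s^2 + (M11 + M22 + M33)s - det A, where Mii is the 2×2 principal minor of A obtained by deleting row i and column i.
tr A = 1 + (-15) + 6 = -8; M11 = (-15)·6 - 6·(-18) = -90 - (-108) = 18; M22 = 1·6 - 0·(-18) = 6 - 0 = 6; M33 = 1·(-15) - 0·(-16) = -15 - 0 = -15; sum of minors = 9.
det A = 1·((-15)·6 - 6·(-18)) - 0·((-16)·6 - 6·(-18)) + 0·((-16)·(-18) - (-15)·(-18)) = 1·18 - 0·12 + 0·18 = 18.
So p(s) = det(sI - A) = s^3 + 8s^2 + 9s - 18.
Rational-root test: any integer root divides -18. Testing small divisors, s = 1 works: p(1) = 1 + 8 + 9 + (-18) = 0, so (s - 1) is a factor.
Dividing, p(s) = (s - 1)(s^2 + 9s + 18).
Factor s^2 + 9s + 18: two numbers with sum -9 and product 18 are -3 and -6, so s^2 + 9s + 18 = (s + 3)(s + 6).
Hence p(s) = (s - 1) (s + 3) (s + 6), with roots -6, -3, 1.
At least one eigenvalue has non-negative real part, so the system is not asymptotically stable.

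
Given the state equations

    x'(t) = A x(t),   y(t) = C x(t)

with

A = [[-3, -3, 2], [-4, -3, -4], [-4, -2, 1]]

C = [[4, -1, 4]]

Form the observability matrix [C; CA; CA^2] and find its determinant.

CA = [[-24, -17, 16]]
CA^2 = [[76, 91, 36]]
Observability matrix O = [C; CA; CA^2] = [[4, -1, 4], [-24, -17, 16], [76, 91, 36]]
Expanding along the first row, det(O) = 4·((-17)·36 - 16·91) - (-1)·((-24)·36 - 16·76) + 4·((-24)·91 - (-17)·76) = 4·(-2068) - (-1)·(-2080) + 4·(-892) = -13920
Since det(O) ≠ 0, rank(O) = 3 and the system is completely observable.

-13920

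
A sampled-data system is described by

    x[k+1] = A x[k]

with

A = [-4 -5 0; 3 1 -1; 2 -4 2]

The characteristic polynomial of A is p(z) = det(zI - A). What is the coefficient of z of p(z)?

1

Expand det(zI - A) for the 3×3 matrix.
p(z) = z^3 + z^2 + z - 48.
(Check: constant term = det(-A) = (-1)^3 det A = -48; coefficient of z^2 = -tr A = 1.)
The coefficient of z is 1.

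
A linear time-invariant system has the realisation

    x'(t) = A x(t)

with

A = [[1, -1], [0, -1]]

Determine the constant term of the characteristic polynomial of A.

-1

For a 2×2 matrix, det(sI - A) = s^2 - (tr A)s + det A.
tr A = 0, det A = -1.
So p(s) = s^2 - 1.
The constant term is -1.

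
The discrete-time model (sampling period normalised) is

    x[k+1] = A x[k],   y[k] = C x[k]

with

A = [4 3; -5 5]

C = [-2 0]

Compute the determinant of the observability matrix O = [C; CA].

12

CA = [[-8, -6]]
Observability matrix O = [C; CA] = [[-2, 0], [-8, -6]]
det(O) = (-2)·(-6) - 0·(-8) = 12 - 0 = 12
Since det(O) ≠ 0, rank(O) = 2 and the system is completely observable.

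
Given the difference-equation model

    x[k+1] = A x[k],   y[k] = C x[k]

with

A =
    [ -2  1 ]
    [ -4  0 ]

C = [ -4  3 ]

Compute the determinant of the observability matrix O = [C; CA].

CA = [[-4, -4]]
Observability matrix O = [C; CA] = [[-4, 3], [-4, -4]]
det(O) = (-4)·(-4) - 3·(-4) = 16 - (-12) = 28
Since det(O) ≠ 0, rank(O) = 2 and the system is completely observable.

28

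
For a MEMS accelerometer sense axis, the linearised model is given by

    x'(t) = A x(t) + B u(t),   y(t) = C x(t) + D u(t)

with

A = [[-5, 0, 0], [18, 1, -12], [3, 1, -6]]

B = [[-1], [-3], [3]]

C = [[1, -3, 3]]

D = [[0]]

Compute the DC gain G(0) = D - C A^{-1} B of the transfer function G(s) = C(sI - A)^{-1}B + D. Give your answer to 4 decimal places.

29.5000

G(0) = C(-A)^{-1}B + D = -C A^{-1} B + D.
det A = -30, so A^{-1} = (1/-30)·adj(A) = [[-1/5, 0, 0], [-12/5, -1, 2], [-1/2, -1/6, 1/6]]
A^{-1} B = [1/5, 57/5, 3/2]^T
C A^{-1} B = -59/2
G(0) = D - C A^{-1} B = 0 - (-59/2) = 59/2 ≈ 29.5000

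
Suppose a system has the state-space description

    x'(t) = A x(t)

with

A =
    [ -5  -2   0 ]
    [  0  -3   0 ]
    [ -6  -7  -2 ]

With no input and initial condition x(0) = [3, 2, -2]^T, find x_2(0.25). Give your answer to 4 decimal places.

det(sI - A) = s^3 - (tr A)s^2 + (M11 + M22 + M33)s - det A, where Mii is the 2×2 principal minor of A obtained by deleting row i and column i.
tr A = (-5) + (-3) + (-2) = -10; M11 = (-3)·(-2) - 0·(-7) = 6 - 0 = 6; M22 = (-5)·(-2) - 0·(-6) = 10 - 0 = 10; M33 = (-5)·(-3) - (-2)·0 = 15 - 0 = 15; sum of minors = 31.
det A = (-5)·((-3)·(-2) - 0·(-7)) - (-2)·(0·(-2) - 0·(-6)) + 0·(0·(-7) - (-3)·(-6)) = (-5)·6 - (-2)·0 + 0·(-18) = -30.
So p(s) = det(sI - A) = s^3 + 10s^2 + 31s + 30.
Rational-root test: any integer root divides 30. Testing small divisors, s = -2 works: p(-2) = -8 + 40 + (-62) + 30 = 0, so (s + 2) is a factor.
Dividing, p(s) = (s + 2)(s^2 + 8s + 15).
Factor s^2 + 8s + 15: two numbers with sum -8 and product 15 are -3 and -5, so s^2 + 8s + 15 = (s + 3)(s + 5).
Hence p(s) = (s + 2) (s + 3) (s + 5), with roots -5, -3, -2.
The eigenvalues -5, -3, -2 are distinct and real, so A is diagonalisable and x(t) = e^{At} x(0) = V diag(e^{λ_i t}) V^{-1} x(0), where the columns of V are the eigenvectors.
λ = -5: A - (-5)I = [[0, -2, 0], [0, 2, 0], [-6, -7, 3]]. v must be orthogonal to every row; (row 1) × (row 3) = [-6, 0, -12], so take v_1 = [1, 0, 2]^T.
λ = -3: A - (-3)I = [[-2, -2, 0], [0, 0, 0], [-6, -7, 1]]. v must be orthogonal to every row; (row 1) × (row 3) = [-2, 2, 2], so take v_2 = [-1, 1, 1]^T.
λ = -2: A - (-2)I = [[-3, -2, 0], [0, -1, 0], [-6, -7, 0]]. v must be orthogonal to every row; (row 1) × (row 2) = [0, 0, 3], so take v_3 = [0, 0, 1]^T.
V = [v_1 v_2 v_3] = [[1, -1, 0], [0, 1, 0], [2, 1, 1]] has det V = 1, so V^{-1} = adj(V)/det V = [[1, 1, 0], [0, 1, 0], [-2, -3, 1]].
Modal coordinates z(0) = V^{-1} x(0): 1·3 + 1·2 + 0·(-2) = 5; 0·3 + 1·2 + 0·(-2) = 2; (-2)·3 + (-3)·2 + 1·(-2) = -14; so z(0) = [5, 2, -14]^T.
x_2(t) = Σ_i (v_i)_2 · z_i(0) · e^{λ_i t} (row 2 of V times the modal terms).
x_2(0.25) = 0·5·e^{-5·0.25} + 1·2·e^{-3·0.25} + 0·(-14)·e^{-2·0.25} = 0·0.286505 + 2·0.472367 + 0·0.606531 = 0.9447.

0.9447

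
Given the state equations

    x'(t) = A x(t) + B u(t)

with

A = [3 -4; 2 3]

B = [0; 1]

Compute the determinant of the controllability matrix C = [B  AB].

4

AB = [[-4], [3]]
Controllability matrix C = [B  AB] = [[0, -4], [1, 3]]
det(C) = 0·3 - (-4)·1 = 0 - (-4) = 4
Since det(C) ≠ 0, rank(C) = 2 and the system is completely controllable.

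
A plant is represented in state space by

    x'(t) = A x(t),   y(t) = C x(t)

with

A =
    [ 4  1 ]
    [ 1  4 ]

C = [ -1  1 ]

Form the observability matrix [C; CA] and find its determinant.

0

CA = [[-3, 3]]
Observability matrix O = [C; CA] = [[-1, 1], [-3, 3]]
det(O) = (-1)·3 - 1·(-3) = -3 - (-3) = 0
Since det(O) = 0, rank(O) < 2 and the system is not completely observable.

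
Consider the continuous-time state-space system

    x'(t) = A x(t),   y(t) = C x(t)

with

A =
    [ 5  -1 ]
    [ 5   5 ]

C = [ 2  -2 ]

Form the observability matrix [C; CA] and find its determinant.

-24

CA = [[0, -12]]
Observability matrix O = [C; CA] = [[2, -2], [0, -12]]
det(O) = 2·(-12) - (-2)·0 = -24 - 0 = -24
Since det(O) ≠ 0, rank(O) = 2 and the system is completely observable.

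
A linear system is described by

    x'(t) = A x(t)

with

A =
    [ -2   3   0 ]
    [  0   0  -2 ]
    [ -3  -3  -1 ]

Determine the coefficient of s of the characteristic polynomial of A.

Expand det(sI - A) for the 3×3 matrix.
p(s) = s^3 + 3s^2 - 4s - 30.
(Check: constant term = det(-A) = (-1)^3 det A = -30; coefficient of s^2 = -tr A = 3.)
The coefficient of s is -4.

-4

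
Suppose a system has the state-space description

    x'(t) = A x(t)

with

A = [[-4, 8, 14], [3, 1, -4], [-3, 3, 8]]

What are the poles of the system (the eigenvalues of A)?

-1, 2, 4

det(sI - A) = s^3 - (tr A)s^2 + (M11 + M22 + M33)s - det A, where Mii is the 2×2 principal minor of A obtained by deleting row i and column i.
tr A = (-4) + 1 + 8 = 5; M11 = 1·8 - (-4)·3 = 8 - (-12) = 20; M22 = (-4)·8 - 14·(-3) = -32 - (-42) = 10; M33 = (-4)·1 - 8·3 = -4 - 24 = -28; sum of minors = 2.
det A = (-4)·(1·8 - (-4)·3) - 8·(3·8 - (-4)·(-3)) + 14·(3·3 - 1·(-3)) = (-4)·20 - 8·12 + 14·12 = -8.
So p(s) = det(sI - A) = s^3 - 5s^2 + 2s + 8.
Rational-root test: any integer root divides 8. Testing small divisors, s = -1 works: p(-1) = -1 + (-5) + (-2) + 8 = 0, so (s + 1) is a factor.
Dividing, p(s) = (s + 1)(s^2 - 6s + 8).
Factor s^2 - 6s + 8: two numbers with sum 6 and product 8 are 4 and 2, so s^2 - 6s + 8 = (s - 4)(s - 2).
Hence p(s) = (s - 4) (s - 2) (s + 1), with roots -1, 2, 4.
At least one eigenvalue has non-negative real part, so the system is not asymptotically stable.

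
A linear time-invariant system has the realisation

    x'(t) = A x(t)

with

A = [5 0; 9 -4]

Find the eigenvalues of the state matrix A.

det(sI - A) = s^2 - (tr A)s + det A, with tr A = 5 + (-4) = 1 and det A = 5·(-4) - 0·9 = -20 - 0 = -20.
So p(s) = det(sI - A) = s^2 - s - 20.
Factor s^2 - s - 20: two numbers with sum 1 and product -20 are 5 and -4, so s^2 - s - 20 = (s - 5)(s + 4).
Hence p(s) = (s - 5) (s + 4), with roots -4, 5.
At least one eigenvalue has non-negative real part, so the system is not asymptotically stable.

-4, 5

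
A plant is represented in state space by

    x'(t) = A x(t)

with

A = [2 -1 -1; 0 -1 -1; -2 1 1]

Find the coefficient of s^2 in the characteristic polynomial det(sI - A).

-2

Expand det(sI - A) for the 3×3 matrix.
p(s) = s^3 - 2s^2 - 2s.
(Check: constant term = det(-A) = (-1)^3 det A = 0; coefficient of s^2 = -tr A = -2.)
The coefficient of s^2 is -2.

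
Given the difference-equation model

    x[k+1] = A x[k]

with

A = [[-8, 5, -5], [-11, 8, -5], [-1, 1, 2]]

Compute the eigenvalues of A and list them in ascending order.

-3, 2, 3

det(zI - A) = z^3 - (tr A)z^2 + (M11 + M22 + M33)z - det A, where Mii is the 2×2 principal minor of A obtained by deleting row i and column i.
tr A = (-8) + 8 + 2 = 2; M11 = 8·2 - (-5)·1 = 16 - (-5) = 21; M22 = (-8)·2 - (-5)·(-1) = -16 - 5 = -21; M33 = (-8)·8 - 5·(-11) = -64 - (-55) = -9; sum of minors = -9.
det A = (-8)·(8·2 - (-5)·1) - 5·((-11)·2 - (-5)·(-1)) + (-5)·((-11)·1 - 8·(-1)) = (-8)·21 - 5·(-27) + (-5)·(-3) = -18.
So p(z) = det(zI - A) = z^3 - 2z^2 - 9z + 18.
Rational-root test: any integer root divides 18. Testing small divisors, z = 2 works: p(2) = 8 + (-8) + (-18) + 18 = 0, so (z - 2) is a factor.
Dividing, p(z) = (z - 2)(z^2 - 9).
Factor z^2 - 9: two numbers with sum 0 and product -9 are 3 and -3, so z^2 - 9 = (z - 3)(z + 3).
Hence p(z) = (z - 3) (z - 2) (z + 3), with roots -3, 2, 3.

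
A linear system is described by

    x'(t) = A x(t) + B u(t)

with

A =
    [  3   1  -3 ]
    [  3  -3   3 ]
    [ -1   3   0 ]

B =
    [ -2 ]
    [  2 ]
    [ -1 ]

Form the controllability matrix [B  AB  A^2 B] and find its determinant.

-328

AB = [[-1], [-15], [8]]
A^2B = [[-42], [66], [-44]]
Controllability matrix C = [B  AB  A^2B] = [[-2, -1, -42], [2, -15, 66], [-1, 8, -44]]
Expanding along the first row, det(C) = (-2)·((-15)·(-44) - 66·8) - (-1)·(2·(-44) - 66·(-1)) + (-42)·(2·8 - (-15)·(-1)) = (-2)·132 - (-1)·(-22) + (-42)·1 = -328
Since det(C) ≠ 0, rank(C) = 3 and the system is completely controllable.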